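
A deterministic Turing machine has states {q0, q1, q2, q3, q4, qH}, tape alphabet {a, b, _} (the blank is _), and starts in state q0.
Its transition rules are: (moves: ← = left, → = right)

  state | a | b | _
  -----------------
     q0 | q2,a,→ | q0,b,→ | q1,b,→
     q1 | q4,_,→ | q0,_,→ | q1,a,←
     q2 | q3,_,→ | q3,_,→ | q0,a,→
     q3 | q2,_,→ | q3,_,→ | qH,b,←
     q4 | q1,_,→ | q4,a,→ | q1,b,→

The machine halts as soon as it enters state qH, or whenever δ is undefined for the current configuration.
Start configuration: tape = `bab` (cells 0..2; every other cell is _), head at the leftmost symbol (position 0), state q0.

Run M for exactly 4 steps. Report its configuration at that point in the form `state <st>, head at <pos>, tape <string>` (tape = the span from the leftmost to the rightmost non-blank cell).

state=q0 head=0 tape=[b]ab_   (q0,b)→(q0,b,→)
state=q0 head=1 tape=b[a]b_   (q0,a)→(q2,a,→)
state=q2 head=2 tape=ba[b]_   (q2,b)→(q3,_,→)
state=q3 head=3 tape=ba_[_]   (q3,_)→(qH,b,←)
state=qH head=2 tape=ba[_]b
After 4 steps: state qH, head at 2, tape ba_b.

state qH, head at 2, tape ba_b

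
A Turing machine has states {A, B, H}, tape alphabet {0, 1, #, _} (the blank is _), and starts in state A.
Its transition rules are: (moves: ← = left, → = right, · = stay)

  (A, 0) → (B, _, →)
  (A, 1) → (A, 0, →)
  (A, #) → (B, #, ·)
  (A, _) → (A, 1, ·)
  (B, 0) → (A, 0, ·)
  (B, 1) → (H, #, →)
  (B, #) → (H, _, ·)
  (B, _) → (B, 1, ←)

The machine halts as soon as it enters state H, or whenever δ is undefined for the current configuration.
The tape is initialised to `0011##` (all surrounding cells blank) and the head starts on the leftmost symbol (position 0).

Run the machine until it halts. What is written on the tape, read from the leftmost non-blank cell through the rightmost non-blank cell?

#1##

state=A head=0 tape=[0]011##   (A,0)→(B,_,→)
state=B head=1 tape=_[0]11##   (B,0)→(A,0,·)
state=A head=1 tape=_[0]11##   (A,0)→(B,_,→)
state=B head=2 tape=__[1]1##   (B,1)→(H,#,→)
state=H head=3 tape=__#[1]##
The non-blank tape span at halt is #1##.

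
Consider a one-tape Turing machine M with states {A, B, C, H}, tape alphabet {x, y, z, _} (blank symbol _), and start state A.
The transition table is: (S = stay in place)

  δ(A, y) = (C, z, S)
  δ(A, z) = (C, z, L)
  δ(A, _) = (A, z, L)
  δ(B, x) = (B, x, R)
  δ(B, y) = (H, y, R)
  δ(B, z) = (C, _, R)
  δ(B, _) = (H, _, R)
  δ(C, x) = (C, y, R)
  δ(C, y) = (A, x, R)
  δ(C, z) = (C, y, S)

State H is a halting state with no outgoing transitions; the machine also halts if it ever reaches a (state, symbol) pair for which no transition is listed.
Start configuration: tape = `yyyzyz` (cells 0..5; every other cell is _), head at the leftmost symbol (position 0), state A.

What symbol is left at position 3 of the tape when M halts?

state=A head=0 tape=[y]yyzyz_   (A,y)→(C,z,S)
state=C head=0 tape=[z]yyzyz_   (C,z)→(C,y,S)
state=C head=0 tape=[y]yyzyz_   (C,y)→(A,x,R)
state=A head=1 tape=x[y]yzyz_   (A,y)→(C,z,S)
state=C head=1 tape=x[z]yzyz_   (C,z)→(C,y,S)
state=C head=1 tape=x[y]yzyz_   (C,y)→(A,x,R)
state=A head=2 tape=xx[y]zyz_   (A,y)→(C,z,S)
state=C head=2 tape=xx[z]zyz_   (C,z)→(C,y,S)
state=C head=2 tape=xx[y]zyz_   (C,y)→(A,x,R)
state=A head=3 tape=xxx[z]yz_   (A,z)→(C,z,L)
state=C head=2 tape=xx[x]zyz_   (C,x)→(C,y,R)
state=C head=3 tape=xxy[z]yz_   (C,z)→(C,y,S)
state=C head=3 tape=xxy[y]yz_   (C,y)→(A,x,R)
state=A head=4 tape=xxyx[y]z_   (A,y)→(C,z,S)
state=C head=4 tape=xxyx[z]z_   (C,z)→(C,y,S)
state=C head=4 tape=xxyx[y]z_   (C,y)→(A,x,R)
state=A head=5 tape=xxyxx[z]_   (A,z)→(C,z,L)
state=C head=4 tape=xxyx[x]z_   (C,x)→(C,y,R)
state=C head=5 tape=xxyxy[z]_   (C,z)→(C,y,S)
state=C head=5 tape=xxyxy[y]_   (C,y)→(A,x,R)
state=A head=6 tape=xxyxyx[_]   (A,_)→(A,z,L)
state=A head=5 tape=xxyxy[x]z
Cell 3 holds x when M halts.

x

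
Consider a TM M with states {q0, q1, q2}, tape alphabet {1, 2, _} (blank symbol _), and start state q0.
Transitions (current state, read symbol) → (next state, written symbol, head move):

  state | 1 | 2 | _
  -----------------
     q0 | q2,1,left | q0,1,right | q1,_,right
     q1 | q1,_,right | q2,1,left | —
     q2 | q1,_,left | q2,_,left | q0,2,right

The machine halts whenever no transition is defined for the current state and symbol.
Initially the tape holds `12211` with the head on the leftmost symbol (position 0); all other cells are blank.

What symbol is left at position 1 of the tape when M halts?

_

state=q0 head=0 tape=__[1]2211_   (q0,1)→(q2,1,left)
state=q2 head=-1 tape=_[_]12211_   (q2,_)→(q0,2,right)
state=q0 head=0 tape=_2[1]2211_   (q0,1)→(q2,1,left)
state=q2 head=-1 tape=_[2]12211_   (q2,2)→(q2,_,left)
state=q2 head=-2 tape=[_]_12211_   (q2,_)→(q0,2,right)
state=q0 head=-1 tape=2[_]12211_   (q0,_)→(q1,_,right)
state=q1 head=0 tape=2_[1]2211_   (q1,1)→(q1,_,right)
state=q1 head=1 tape=2__[2]211_   (q1,2)→(q2,1,left)
state=q2 head=0 tape=2_[_]1211_   (q2,_)→(q0,2,right)
state=q0 head=1 tape=2_2[1]211_   (q0,1)→(q2,1,left)
state=q2 head=0 tape=2_[2]1211_   (q2,2)→(q2,_,left)
state=q2 head=-1 tape=2[_]_1211_   (q2,_)→(q0,2,right)
state=q0 head=0 tape=22[_]1211_   (q0,_)→(q1,_,right)
state=q1 head=1 tape=22_[1]211_   (q1,1)→(q1,_,right)
state=q1 head=2 tape=22__[2]11_   (q1,2)→(q2,1,left)
state=q2 head=1 tape=22_[_]111_   (q2,_)→(q0,2,right)
state=q0 head=2 tape=22_2[1]11_   (q0,1)→(q2,1,left)
state=q2 head=1 tape=22_[2]111_   (q2,2)→(q2,_,left)
state=q2 head=0 tape=22[_]_111_   (q2,_)→(q0,2,right)
state=q0 head=1 tape=222[_]111_   (q0,_)→(q1,_,right)
state=q1 head=2 tape=222_[1]11_   (q1,1)→(q1,_,right)
state=q1 head=3 tape=222__[1]1_   (q1,1)→(q1,_,right)
state=q1 head=4 tape=222___[1]_   (q1,1)→(q1,_,right)
state=q1 head=5 tape=222____[_]
Cell 1 holds _ when M halts.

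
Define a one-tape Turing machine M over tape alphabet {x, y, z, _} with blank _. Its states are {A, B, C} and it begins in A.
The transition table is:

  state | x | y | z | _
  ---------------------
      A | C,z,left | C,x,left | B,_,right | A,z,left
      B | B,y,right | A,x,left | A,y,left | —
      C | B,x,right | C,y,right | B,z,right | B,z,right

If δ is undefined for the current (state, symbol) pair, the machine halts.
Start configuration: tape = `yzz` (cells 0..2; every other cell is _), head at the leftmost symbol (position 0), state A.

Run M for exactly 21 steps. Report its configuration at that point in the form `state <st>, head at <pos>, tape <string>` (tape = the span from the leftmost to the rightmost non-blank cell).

state B, head at 3, tape zyzy

state=A head=0 tape=_[y]zz_   (A,y)→(C,x,left)
state=C head=-1 tape=[_]xzz_   (C,_)→(B,z,right)
state=B head=0 tape=z[x]zz_   (B,x)→(B,y,right)
state=B head=1 tape=zy[z]z_   (B,z)→(A,y,left)
state=A head=0 tape=z[y]yz_   (A,y)→(C,x,left)
state=C head=-1 tape=[z]xyz_   (C,z)→(B,z,right)
state=B head=0 tape=z[x]yz_   (B,x)→(B,y,right)
state=B head=1 tape=zy[y]z_   (B,y)→(A,x,left)
state=A head=0 tape=z[y]xz_   (A,y)→(C,x,left)
state=C head=-1 tape=[z]xxz_   (C,z)→(B,z,right)
state=B head=0 tape=z[x]xz_   (B,x)→(B,y,right)
state=B head=1 tape=zy[x]z_   (B,x)→(B,y,right)
state=B head=2 tape=zyy[z]_   (B,z)→(A,y,left)
state=A head=1 tape=zy[y]y_   (A,y)→(C,x,left)
state=C head=0 tape=z[y]xy_   (C,y)→(C,y,right)
state=C head=1 tape=zy[x]y_   (C,x)→(B,x,right)
state=B head=2 tape=zyx[y]_   (B,y)→(A,x,left)
state=A head=1 tape=zy[x]x_   (A,x)→(C,z,left)
state=C head=0 tape=z[y]zx_   (C,y)→(C,y,right)
state=C head=1 tape=zy[z]x_   (C,z)→(B,z,right)
state=B head=2 tape=zyz[x]_   (B,x)→(B,y,right)
state=B head=3 tape=zyzy[_]
After 21 steps: state B, head at 3, tape zyzy.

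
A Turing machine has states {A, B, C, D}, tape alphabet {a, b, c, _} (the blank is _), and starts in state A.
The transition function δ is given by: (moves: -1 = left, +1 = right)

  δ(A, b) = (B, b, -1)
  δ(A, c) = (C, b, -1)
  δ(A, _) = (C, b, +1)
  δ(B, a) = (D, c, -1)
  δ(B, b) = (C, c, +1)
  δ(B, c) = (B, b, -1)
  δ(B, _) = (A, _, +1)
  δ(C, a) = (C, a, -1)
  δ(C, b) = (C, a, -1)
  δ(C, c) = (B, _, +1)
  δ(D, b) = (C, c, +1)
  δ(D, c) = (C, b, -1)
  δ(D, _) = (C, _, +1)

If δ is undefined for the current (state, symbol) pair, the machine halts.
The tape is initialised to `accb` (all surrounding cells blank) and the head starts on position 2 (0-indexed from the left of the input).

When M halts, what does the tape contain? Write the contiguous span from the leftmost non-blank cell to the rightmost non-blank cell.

a____b

A | ac[c]b___   read c → write b, move -1, go to C
C | a[c]bb___   read c → write _, move +1, go to B
B | a_[b]b___   read b → write c, move +1, go to C
C | a_c[b]___   read b → write a, move -1, go to C
C | a_[c]a___   read c → write _, move +1, go to B
B | a__[a]___   read a → write c, move -1, go to D
D | a_[_]c___   read _ → write _, move +1, go to C
C | a__[c]___   read c → write _, move +1, go to B
B | a___[_]__   read _ → write _, move +1, go to A
A | a____[_]_   read _ → write b, move +1, go to C
C | a____b[_]
The non-blank tape span at halt is a____b.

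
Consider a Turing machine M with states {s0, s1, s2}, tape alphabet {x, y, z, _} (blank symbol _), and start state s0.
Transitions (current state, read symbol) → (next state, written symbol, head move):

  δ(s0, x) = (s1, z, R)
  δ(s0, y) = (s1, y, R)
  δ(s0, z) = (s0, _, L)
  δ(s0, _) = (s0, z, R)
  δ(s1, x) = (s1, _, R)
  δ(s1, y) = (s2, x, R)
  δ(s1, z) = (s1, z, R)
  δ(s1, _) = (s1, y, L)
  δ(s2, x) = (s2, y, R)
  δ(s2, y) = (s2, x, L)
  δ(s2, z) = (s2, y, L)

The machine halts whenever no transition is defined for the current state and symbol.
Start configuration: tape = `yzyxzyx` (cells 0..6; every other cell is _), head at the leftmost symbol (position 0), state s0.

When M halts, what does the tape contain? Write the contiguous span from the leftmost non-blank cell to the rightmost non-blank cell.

xyxxxyx

s0 | _[y]zyxzyx   read y → write y, move R, go to s1
s1 | _y[z]yxzyx   read z → write z, move R, go to s1
s1 | _yz[y]xzyx   read y → write x, move R, go to s2
s2 | _yzx[x]zyx   read x → write y, move R, go to s2
s2 | _yzxy[z]yx   read z → write y, move L, go to s2
s2 | _yzx[y]yyx   read y → write x, move L, go to s2
s2 | _yz[x]xyyx   read x → write y, move R, go to s2
s2 | _yzy[x]yyx   read x → write y, move R, go to s2
s2 | _yzyy[y]yx   read y → write x, move L, go to s2
s2 | _yzy[y]xyx   read y → write x, move L, go to s2
s2 | _yz[y]xxyx   read y → write x, move L, go to s2
s2 | _y[z]xxxyx   read z → write y, move L, go to s2
s2 | _[y]yxxxyx   read y → write x, move L, go to s2
s2 | [_]xyxxxyx
The non-blank tape span at halt is xyxxxyx.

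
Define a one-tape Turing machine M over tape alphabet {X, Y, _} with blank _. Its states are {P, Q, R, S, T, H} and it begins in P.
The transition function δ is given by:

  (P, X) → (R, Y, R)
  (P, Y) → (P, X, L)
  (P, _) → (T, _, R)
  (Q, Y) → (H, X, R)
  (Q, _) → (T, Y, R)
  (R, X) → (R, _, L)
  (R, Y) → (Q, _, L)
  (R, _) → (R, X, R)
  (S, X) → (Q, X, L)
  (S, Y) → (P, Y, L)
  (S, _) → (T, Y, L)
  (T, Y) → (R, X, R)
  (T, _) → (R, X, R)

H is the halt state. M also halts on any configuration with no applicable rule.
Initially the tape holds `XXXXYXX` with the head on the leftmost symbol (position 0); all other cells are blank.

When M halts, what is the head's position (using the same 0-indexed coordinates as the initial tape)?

state=P head=0 tape=___[X]XXXYXX   (P,X)→(R,Y,R)
state=R head=1 tape=___Y[X]XXYXX   (R,X)→(R,_,L)
state=R head=0 tape=___[Y]_XXYXX   (R,Y)→(Q,_,L)
state=Q head=-1 tape=__[_]__XXYXX   (Q,_)→(T,Y,R)
state=T head=0 tape=__Y[_]_XXYXX   (T,_)→(R,X,R)
state=R head=1 tape=__YX[_]XXYXX   (R,_)→(R,X,R)
state=R head=2 tape=__YXX[X]XYXX   (R,X)→(R,_,L)
state=R head=1 tape=__YX[X]_XYXX   (R,X)→(R,_,L)
state=R head=0 tape=__Y[X]__XYXX   (R,X)→(R,_,L)
state=R head=-1 tape=__[Y]___XYXX   (R,Y)→(Q,_,L)
state=Q head=-2 tape=_[_]____XYXX   (Q,_)→(T,Y,R)
state=T head=-1 tape=_Y[_]___XYXX   (T,_)→(R,X,R)
state=R head=0 tape=_YX[_]__XYXX   (R,_)→(R,X,R)
state=R head=1 tape=_YXX[_]_XYXX   (R,_)→(R,X,R)
state=R head=2 tape=_YXXX[_]XYXX   (R,_)→(R,X,R)
state=R head=3 tape=_YXXXX[X]YXX   (R,X)→(R,_,L)
state=R head=2 tape=_YXXX[X]_YXX   (R,X)→(R,_,L)
state=R head=1 tape=_YXX[X]__YXX   (R,X)→(R,_,L)
state=R head=0 tape=_YX[X]___YXX   (R,X)→(R,_,L)
state=R head=-1 tape=_Y[X]____YXX   (R,X)→(R,_,L)
state=R head=-2 tape=_[Y]_____YXX   (R,Y)→(Q,_,L)
state=Q head=-3 tape=[_]______YXX   (Q,_)→(T,Y,R)
state=T head=-2 tape=Y[_]_____YXX   (T,_)→(R,X,R)
state=R head=-1 tape=YX[_]____YXX   (R,_)→(R,X,R)
state=R head=0 tape=YXX[_]___YXX   (R,_)→(R,X,R)
state=R head=1 tape=YXXX[_]__YXX   (R,_)→(R,X,R)
state=R head=2 tape=YXXXX[_]_YXX   (R,_)→(R,X,R)
state=R head=3 tape=YXXXXX[_]YXX   (R,_)→(R,X,R)
state=R head=4 tape=YXXXXXX[Y]XX   (R,Y)→(Q,_,L)
state=Q head=3 tape=YXXXXX[X]_XX
At halt the head is at cell 3.

3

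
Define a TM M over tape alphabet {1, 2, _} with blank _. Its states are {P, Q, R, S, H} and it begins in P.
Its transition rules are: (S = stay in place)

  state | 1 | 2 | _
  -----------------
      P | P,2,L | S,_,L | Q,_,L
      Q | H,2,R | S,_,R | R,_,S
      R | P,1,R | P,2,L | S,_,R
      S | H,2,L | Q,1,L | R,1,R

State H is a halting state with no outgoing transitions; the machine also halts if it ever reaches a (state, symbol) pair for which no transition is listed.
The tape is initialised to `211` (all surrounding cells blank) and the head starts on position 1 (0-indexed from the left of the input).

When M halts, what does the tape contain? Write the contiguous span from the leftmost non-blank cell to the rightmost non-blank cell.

1_21

P | _2[1]1   read 1 → write 2, move L, go to P
P | _[2]21   read 2 → write _, move L, go to S
S | [_]_21   read _ → write 1, move R, go to R
R | 1[_]21   read _ → write _, move R, go to S
S | 1_[2]1   read 2 → write 1, move L, go to Q
Q | 1[_]11   read _ → write _, move S, go to R
R | 1[_]11   read _ → write _, move R, go to S
S | 1_[1]1   read 1 → write 2, move L, go to H
H | 1[_]21
The non-blank tape span at halt is 1_21.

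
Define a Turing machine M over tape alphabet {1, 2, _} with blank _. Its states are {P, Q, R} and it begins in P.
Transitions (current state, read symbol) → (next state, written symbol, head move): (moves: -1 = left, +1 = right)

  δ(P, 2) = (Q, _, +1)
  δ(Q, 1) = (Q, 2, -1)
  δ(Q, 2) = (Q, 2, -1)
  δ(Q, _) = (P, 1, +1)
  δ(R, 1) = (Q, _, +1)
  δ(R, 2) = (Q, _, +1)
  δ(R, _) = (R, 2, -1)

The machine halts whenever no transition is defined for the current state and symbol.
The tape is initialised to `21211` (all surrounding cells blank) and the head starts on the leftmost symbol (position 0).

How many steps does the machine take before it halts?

14

state=P head=0 tape=[2]1211__   (P,2)→(Q,_,+1)
state=Q head=1 tape=_[1]211__   (Q,1)→(Q,2,-1)
state=Q head=0 tape=[_]2211__   (Q,_)→(P,1,+1)
state=P head=1 tape=1[2]211__   (P,2)→(Q,_,+1)
state=Q head=2 tape=1_[2]11__   (Q,2)→(Q,2,-1)
state=Q head=1 tape=1[_]211__   (Q,_)→(P,1,+1)
state=P head=2 tape=11[2]11__   (P,2)→(Q,_,+1)
state=Q head=3 tape=11_[1]1__   (Q,1)→(Q,2,-1)
state=Q head=2 tape=11[_]21__   (Q,_)→(P,1,+1)
state=P head=3 tape=111[2]1__   (P,2)→(Q,_,+1)
state=Q head=4 tape=111_[1]__   (Q,1)→(Q,2,-1)
state=Q head=3 tape=111[_]2__   (Q,_)→(P,1,+1)
state=P head=4 tape=1111[2]__   (P,2)→(Q,_,+1)
state=Q head=5 tape=1111_[_]_   (Q,_)→(P,1,+1)
state=P head=6 tape=1111_1[_]
M halts after 14 transitions.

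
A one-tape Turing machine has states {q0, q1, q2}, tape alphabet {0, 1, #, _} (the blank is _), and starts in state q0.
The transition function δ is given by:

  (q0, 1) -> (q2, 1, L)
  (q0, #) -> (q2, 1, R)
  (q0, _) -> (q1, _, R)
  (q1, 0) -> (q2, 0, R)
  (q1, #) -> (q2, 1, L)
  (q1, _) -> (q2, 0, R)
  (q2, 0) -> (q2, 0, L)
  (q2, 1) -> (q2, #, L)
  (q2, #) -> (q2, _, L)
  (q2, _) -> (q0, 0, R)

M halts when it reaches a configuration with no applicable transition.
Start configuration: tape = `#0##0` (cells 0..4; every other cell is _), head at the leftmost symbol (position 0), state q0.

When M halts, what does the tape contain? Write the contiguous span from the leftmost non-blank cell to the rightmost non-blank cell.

00#0##0

q0 | __[#]0##0   read # → write 1, move R, go to q2
q2 | __1[0]##0   read 0 → write 0, move L, go to q2
q2 | __[1]0##0   read 1 → write #, move L, go to q2
q2 | _[_]#0##0   read _ → write 0, move R, go to q0
q0 | _0[#]0##0   read # → write 1, move R, go to q2
q2 | _01[0]##0   read 0 → write 0, move L, go to q2
q2 | _0[1]0##0   read 1 → write #, move L, go to q2
q2 | _[0]#0##0   read 0 → write 0, move L, go to q2
q2 | [_]0#0##0   read _ → write 0, move R, go to q0
q0 | 0[0]#0##0
The non-blank tape span at halt is 00#0##0.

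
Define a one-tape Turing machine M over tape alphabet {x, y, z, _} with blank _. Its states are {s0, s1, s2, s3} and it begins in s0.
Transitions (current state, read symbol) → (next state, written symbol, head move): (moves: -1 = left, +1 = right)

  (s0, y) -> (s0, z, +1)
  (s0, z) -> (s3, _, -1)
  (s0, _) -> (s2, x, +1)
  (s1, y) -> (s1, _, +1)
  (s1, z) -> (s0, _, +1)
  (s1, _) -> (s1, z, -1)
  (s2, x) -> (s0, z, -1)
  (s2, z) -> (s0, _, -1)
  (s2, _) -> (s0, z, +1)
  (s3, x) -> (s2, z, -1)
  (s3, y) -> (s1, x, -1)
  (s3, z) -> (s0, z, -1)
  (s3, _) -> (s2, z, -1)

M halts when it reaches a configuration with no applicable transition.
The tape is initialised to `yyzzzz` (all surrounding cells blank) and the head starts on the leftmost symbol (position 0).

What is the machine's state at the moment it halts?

s0

s0 | ___[y]yzzzz   read y → write z, move +1, go to s0
s0 | ___z[y]zzzz   read y → write z, move +1, go to s0
s0 | ___zz[z]zzz   read z → write _, move -1, go to s3
s3 | ___z[z]_zzz   read z → write z, move -1, go to s0
s0 | ___[z]z_zzz   read z → write _, move -1, go to s3
s3 | __[_]_z_zzz   read _ → write z, move -1, go to s2
s2 | _[_]z_z_zzz   read _ → write z, move +1, go to s0
s0 | _z[z]_z_zzz   read z → write _, move -1, go to s3
s3 | _[z]__z_zzz   read z → write z, move -1, go to s0
s0 | [_]z__z_zzz   read _ → write x, move +1, go to s2
s2 | x[z]__z_zzz   read z → write _, move -1, go to s0
s0 | [x]___z_zzz
No transition is defined for (s0, x); M halts in state s0.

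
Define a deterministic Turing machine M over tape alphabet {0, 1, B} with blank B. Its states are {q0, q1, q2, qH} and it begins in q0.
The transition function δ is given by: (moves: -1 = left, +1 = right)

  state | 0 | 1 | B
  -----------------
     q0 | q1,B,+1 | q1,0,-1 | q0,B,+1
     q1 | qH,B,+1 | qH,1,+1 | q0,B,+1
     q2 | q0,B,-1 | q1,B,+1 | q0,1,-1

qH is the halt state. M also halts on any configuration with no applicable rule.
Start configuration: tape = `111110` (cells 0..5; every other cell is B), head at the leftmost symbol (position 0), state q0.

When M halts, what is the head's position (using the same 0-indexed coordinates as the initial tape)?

2

state=q0 head=0 tape=B[1]11110   (q0,1)→(q1,0,-1)
state=q1 head=-1 tape=[B]011110   (q1,B)→(q0,B,+1)
state=q0 head=0 tape=B[0]11110   (q0,0)→(q1,B,+1)
state=q1 head=1 tape=BB[1]1110   (q1,1)→(qH,1,+1)
state=qH head=2 tape=BB1[1]110
At halt the head is at cell 2.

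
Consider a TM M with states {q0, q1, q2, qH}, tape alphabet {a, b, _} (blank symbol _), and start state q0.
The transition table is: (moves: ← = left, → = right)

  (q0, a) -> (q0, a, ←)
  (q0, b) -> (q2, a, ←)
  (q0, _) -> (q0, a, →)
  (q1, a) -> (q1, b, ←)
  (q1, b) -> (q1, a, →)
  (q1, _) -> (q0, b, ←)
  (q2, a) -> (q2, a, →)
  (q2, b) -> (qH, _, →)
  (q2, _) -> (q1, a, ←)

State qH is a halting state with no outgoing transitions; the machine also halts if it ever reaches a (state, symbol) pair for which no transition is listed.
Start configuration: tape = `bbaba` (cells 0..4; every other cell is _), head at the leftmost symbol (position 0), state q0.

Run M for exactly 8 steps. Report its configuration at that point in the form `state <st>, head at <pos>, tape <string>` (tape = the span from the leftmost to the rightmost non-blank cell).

state q2, head at 0, tape aaaababa

q0 | ___[b]baba   read b → write a, move ←, go to q2
q2 | __[_]ababa   read _ → write a, move ←, go to q1
q1 | _[_]aababa   read _ → write b, move ←, go to q0
q0 | [_]baababa   read _ → write a, move →, go to q0
q0 | a[b]aababa   read b → write a, move ←, go to q2
q2 | [a]aaababa   read a → write a, move →, go to q2
q2 | a[a]aababa   read a → write a, move →, go to q2
q2 | aa[a]ababa   read a → write a, move →, go to q2
q2 | aaa[a]baba
After 8 steps: state q2, head at 0, tape aaaababa.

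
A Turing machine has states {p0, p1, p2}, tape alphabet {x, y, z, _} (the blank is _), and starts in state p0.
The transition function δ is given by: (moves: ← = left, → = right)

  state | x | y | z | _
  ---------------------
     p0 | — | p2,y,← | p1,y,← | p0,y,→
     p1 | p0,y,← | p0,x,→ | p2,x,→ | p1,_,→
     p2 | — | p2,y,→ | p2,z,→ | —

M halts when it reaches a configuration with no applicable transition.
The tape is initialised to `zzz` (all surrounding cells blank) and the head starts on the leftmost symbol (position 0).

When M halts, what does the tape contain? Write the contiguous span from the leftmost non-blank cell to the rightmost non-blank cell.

p0 | _[z]zz_   read z → write y, move ←, go to p1
p1 | [_]yzz_   read _ → write _, move →, go to p1
p1 | _[y]zz_   read y → write x, move →, go to p0
p0 | _x[z]z_   read z → write y, move ←, go to p1
p1 | _[x]yz_   read x → write y, move ←, go to p0
p0 | [_]yyz_   read _ → write y, move →, go to p0
p0 | y[y]yz_   read y → write y, move ←, go to p2
p2 | [y]yyz_   read y → write y, move →, go to p2
p2 | y[y]yz_   read y → write y, move →, go to p2
p2 | yy[y]z_   read y → write y, move →, go to p2
p2 | yyy[z]_   read z → write z, move →, go to p2
p2 | yyyz[_]
The non-blank tape span at halt is yyyz.

yyyz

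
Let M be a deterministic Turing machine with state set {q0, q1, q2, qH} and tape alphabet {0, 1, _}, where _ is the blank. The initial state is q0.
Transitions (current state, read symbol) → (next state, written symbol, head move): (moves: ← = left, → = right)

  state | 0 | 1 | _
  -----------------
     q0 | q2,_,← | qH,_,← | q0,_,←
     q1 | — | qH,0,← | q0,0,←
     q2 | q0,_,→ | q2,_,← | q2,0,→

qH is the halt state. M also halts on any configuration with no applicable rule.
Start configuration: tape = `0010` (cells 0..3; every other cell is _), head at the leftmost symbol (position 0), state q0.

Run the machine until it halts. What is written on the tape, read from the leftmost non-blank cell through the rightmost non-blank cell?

00__0

state=q0 head=0 tape=_[0]010   (q0,0)→(q2,_,←)
state=q2 head=-1 tape=[_]_010   (q2,_)→(q2,0,→)
state=q2 head=0 tape=0[_]010   (q2,_)→(q2,0,→)
state=q2 head=1 tape=00[0]10   (q2,0)→(q0,_,→)
state=q0 head=2 tape=00_[1]0   (q0,1)→(qH,_,←)
state=qH head=1 tape=00[_]_0
The non-blank tape span at halt is 00__0.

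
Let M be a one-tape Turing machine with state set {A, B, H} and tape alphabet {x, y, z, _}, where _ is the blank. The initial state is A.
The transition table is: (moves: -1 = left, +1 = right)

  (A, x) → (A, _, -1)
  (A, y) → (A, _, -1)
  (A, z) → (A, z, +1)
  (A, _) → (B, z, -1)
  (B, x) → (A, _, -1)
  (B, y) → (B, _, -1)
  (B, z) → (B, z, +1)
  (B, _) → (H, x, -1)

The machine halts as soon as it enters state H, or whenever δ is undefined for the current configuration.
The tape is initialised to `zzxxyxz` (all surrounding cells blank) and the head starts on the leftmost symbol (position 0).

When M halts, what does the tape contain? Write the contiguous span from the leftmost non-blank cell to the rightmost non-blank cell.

A | [z]zxxyxz   read z → write z, move +1, go to A
A | z[z]xxyxz   read z → write z, move +1, go to A
A | zz[x]xyxz   read x → write _, move -1, go to A
A | z[z]_xyxz   read z → write z, move +1, go to A
A | zz[_]xyxz   read _ → write z, move -1, go to B
B | z[z]zxyxz   read z → write z, move +1, go to B
B | zz[z]xyxz   read z → write z, move +1, go to B
B | zzz[x]yxz   read x → write _, move -1, go to A
A | zz[z]_yxz   read z → write z, move +1, go to A
A | zzz[_]yxz   read _ → write z, move -1, go to B
B | zz[z]zyxz   read z → write z, move +1, go to B
B | zzz[z]yxz   read z → write z, move +1, go to B
B | zzzz[y]xz   read y → write _, move -1, go to B
B | zzz[z]_xz   read z → write z, move +1, go to B
B | zzzz[_]xz   read _ → write x, move -1, go to H
H | zzz[z]xxz
The non-blank tape span at halt is zzzzxxz.

zzzzxxz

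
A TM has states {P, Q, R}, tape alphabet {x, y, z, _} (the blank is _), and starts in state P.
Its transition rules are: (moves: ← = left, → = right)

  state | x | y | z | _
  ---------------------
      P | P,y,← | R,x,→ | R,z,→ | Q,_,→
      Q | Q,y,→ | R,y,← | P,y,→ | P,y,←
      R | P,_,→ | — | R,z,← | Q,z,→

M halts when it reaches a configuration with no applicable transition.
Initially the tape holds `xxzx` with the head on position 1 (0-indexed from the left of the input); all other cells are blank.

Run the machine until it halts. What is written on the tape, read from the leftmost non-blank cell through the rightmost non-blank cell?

P | __x[x]zx   read x → write y, move ←, go to P
P | __[x]yzx   read x → write y, move ←, go to P
P | _[_]yyzx   read _ → write _, move →, go to Q
Q | __[y]yzx   read y → write y, move ←, go to R
R | _[_]yyzx   read _ → write z, move →, go to Q
Q | _z[y]yzx   read y → write y, move ←, go to R
R | _[z]yyzx   read z → write z, move ←, go to R
R | [_]zyyzx   read _ → write z, move →, go to Q
Q | z[z]yyzx   read z → write y, move →, go to P
P | zy[y]yzx   read y → write x, move →, go to R
R | zyx[y]zx
The non-blank tape span at halt is zyxyzx.

zyxyzx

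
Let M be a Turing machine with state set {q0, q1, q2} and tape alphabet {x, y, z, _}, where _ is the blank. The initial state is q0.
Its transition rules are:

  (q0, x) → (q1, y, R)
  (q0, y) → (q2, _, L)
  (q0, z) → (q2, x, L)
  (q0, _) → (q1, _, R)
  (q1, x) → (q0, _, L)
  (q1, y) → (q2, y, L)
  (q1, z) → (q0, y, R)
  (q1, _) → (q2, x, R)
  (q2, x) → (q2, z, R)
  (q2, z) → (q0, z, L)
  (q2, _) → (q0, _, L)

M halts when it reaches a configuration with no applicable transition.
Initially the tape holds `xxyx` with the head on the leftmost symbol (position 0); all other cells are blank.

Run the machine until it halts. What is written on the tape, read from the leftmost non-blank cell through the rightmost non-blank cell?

q0 | __[x]xyx   read x → write y, move R, go to q1
q1 | __y[x]yx   read x → write _, move L, go to q0
q0 | __[y]_yx   read y → write _, move L, go to q2
q2 | _[_]__yx   read _ → write _, move L, go to q0
q0 | [_]___yx   read _ → write _, move R, go to q1
q1 | _[_]__yx   read _ → write x, move R, go to q2
q2 | _x[_]_yx   read _ → write _, move L, go to q0
q0 | _[x]__yx   read x → write y, move R, go to q1
q1 | _y[_]_yx   read _ → write x, move R, go to q2
q2 | _yx[_]yx   read _ → write _, move L, go to q0
q0 | _y[x]_yx   read x → write y, move R, go to q1
q1 | _yy[_]yx   read _ → write x, move R, go to q2
q2 | _yyx[y]x
The non-blank tape span at halt is yyxyx.

yyxyx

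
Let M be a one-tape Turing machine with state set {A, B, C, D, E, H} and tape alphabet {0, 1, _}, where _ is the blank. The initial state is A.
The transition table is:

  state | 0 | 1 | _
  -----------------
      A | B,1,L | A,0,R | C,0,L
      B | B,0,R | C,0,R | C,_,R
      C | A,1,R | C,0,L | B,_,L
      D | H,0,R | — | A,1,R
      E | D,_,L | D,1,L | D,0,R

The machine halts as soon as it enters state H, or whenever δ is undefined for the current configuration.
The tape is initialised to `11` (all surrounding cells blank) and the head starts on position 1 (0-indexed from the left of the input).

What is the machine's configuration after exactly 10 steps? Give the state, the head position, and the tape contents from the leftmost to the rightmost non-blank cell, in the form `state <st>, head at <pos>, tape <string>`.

state C, head at 1, tape 100

state=A head=1 tape=1[1]_   (A,1)→(A,0,R)
state=A head=2 tape=10[_]   (A,_)→(C,0,L)
state=C head=1 tape=1[0]0   (C,0)→(A,1,R)
state=A head=2 tape=11[0]   (A,0)→(B,1,L)
state=B head=1 tape=1[1]1   (B,1)→(C,0,R)
state=C head=2 tape=10[1]   (C,1)→(C,0,L)
state=C head=1 tape=1[0]0   (C,0)→(A,1,R)
state=A head=2 tape=11[0]   (A,0)→(B,1,L)
state=B head=1 tape=1[1]1   (B,1)→(C,0,R)
state=C head=2 tape=10[1]   (C,1)→(C,0,L)
state=C head=1 tape=1[0]0
After 10 steps: state C, head at 1, tape 100.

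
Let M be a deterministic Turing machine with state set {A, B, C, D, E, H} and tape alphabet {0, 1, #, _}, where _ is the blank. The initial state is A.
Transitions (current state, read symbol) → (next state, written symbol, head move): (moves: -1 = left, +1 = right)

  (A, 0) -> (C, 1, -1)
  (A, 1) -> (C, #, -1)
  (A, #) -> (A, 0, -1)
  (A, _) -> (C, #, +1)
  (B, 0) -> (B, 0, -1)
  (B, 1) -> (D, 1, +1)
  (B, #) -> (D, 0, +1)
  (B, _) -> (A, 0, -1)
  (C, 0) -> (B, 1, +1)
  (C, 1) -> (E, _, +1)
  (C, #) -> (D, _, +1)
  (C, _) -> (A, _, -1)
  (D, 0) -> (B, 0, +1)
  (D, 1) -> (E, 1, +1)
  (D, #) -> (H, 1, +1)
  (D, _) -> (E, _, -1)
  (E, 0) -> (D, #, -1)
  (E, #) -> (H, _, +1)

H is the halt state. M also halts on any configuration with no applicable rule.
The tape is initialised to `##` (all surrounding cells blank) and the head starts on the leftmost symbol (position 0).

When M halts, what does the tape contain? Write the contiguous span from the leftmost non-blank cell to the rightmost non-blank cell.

A | _[#]#_   read # → write 0, move -1, go to A
A | [_]0#_   read _ → write #, move +1, go to C
C | #[0]#_   read 0 → write 1, move +1, go to B
B | #1[#]_   read # → write 0, move +1, go to D
D | #10[_]   read _ → write _, move -1, go to E
E | #1[0]_   read 0 → write #, move -1, go to D
D | #[1]#_   read 1 → write 1, move +1, go to E
E | #1[#]_   read # → write _, move +1, go to H
H | #1_[_]
The non-blank tape span at halt is #1.

#1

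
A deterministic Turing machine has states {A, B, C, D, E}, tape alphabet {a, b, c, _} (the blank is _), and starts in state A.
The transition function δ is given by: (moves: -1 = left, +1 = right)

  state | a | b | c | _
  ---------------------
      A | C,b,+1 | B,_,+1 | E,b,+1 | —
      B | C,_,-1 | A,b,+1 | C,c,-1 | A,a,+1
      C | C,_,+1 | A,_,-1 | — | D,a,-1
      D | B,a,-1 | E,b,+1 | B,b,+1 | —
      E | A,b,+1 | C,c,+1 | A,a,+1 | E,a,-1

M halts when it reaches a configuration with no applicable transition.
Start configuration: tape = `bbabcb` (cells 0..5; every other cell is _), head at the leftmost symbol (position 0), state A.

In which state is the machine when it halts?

A

A | [b]babcb_   read b → write _, move +1, go to B
B | _[b]abcb_   read b → write b, move +1, go to A
A | _b[a]bcb_   read a → write b, move +1, go to C
C | _bb[b]cb_   read b → write _, move -1, go to A
A | _b[b]_cb_   read b → write _, move +1, go to B
B | _b_[_]cb_   read _ → write a, move +1, go to A
A | _b_a[c]b_   read c → write b, move +1, go to E
E | _b_ab[b]_   read b → write c, move +1, go to C
C | _b_abc[_]   read _ → write a, move -1, go to D
D | _b_ab[c]a   read c → write b, move +1, go to B
B | _b_abb[a]   read a → write _, move -1, go to C
C | _b_ab[b]_   read b → write _, move -1, go to A
A | _b_a[b]__   read b → write _, move +1, go to B
B | _b_a_[_]_   read _ → write a, move +1, go to A
A | _b_a_a[_]
No transition is defined for (A, _); M halts in state A.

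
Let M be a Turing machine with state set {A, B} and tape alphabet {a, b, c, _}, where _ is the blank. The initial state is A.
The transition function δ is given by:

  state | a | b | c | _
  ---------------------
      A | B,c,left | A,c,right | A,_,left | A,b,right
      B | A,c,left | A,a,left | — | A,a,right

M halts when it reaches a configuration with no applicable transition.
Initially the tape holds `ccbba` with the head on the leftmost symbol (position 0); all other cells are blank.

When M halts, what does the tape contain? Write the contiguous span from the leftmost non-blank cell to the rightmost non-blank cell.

bcbccc

state=A head=0 tape=_[c]cbba   (A,c)→(A,_,left)
state=A head=-1 tape=[_]_cbba   (A,_)→(A,b,right)
state=A head=0 tape=b[_]cbba   (A,_)→(A,b,right)
state=A head=1 tape=bb[c]bba   (A,c)→(A,_,left)
state=A head=0 tape=b[b]_bba   (A,b)→(A,c,right)
state=A head=1 tape=bc[_]bba   (A,_)→(A,b,right)
state=A head=2 tape=bcb[b]ba   (A,b)→(A,c,right)
state=A head=3 tape=bcbc[b]a   (A,b)→(A,c,right)
state=A head=4 tape=bcbcc[a]   (A,a)→(B,c,left)
state=B head=3 tape=bcbc[c]c
The non-blank tape span at halt is bcbccc.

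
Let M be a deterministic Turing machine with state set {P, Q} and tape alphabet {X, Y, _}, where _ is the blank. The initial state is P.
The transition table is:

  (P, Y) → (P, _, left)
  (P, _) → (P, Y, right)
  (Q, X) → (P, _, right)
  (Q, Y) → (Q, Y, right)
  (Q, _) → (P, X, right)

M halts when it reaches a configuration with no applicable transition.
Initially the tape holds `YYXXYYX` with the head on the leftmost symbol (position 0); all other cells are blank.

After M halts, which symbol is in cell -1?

P | __[Y]YXXYYX   read Y → write _, move left, go to P
P | _[_]_YXXYYX   read _ → write Y, move right, go to P
P | _Y[_]YXXYYX   read _ → write Y, move right, go to P
P | _YY[Y]XXYYX   read Y → write _, move left, go to P
P | _Y[Y]_XXYYX   read Y → write _, move left, go to P
P | _[Y]__XXYYX   read Y → write _, move left, go to P
P | [_]___XXYYX   read _ → write Y, move right, go to P
P | Y[_]__XXYYX   read _ → write Y, move right, go to P
P | YY[_]_XXYYX   read _ → write Y, move right, go to P
P | YYY[_]XXYYX   read _ → write Y, move right, go to P
P | YYYY[X]XYYX
Cell -1 holds Y when M halts.

Y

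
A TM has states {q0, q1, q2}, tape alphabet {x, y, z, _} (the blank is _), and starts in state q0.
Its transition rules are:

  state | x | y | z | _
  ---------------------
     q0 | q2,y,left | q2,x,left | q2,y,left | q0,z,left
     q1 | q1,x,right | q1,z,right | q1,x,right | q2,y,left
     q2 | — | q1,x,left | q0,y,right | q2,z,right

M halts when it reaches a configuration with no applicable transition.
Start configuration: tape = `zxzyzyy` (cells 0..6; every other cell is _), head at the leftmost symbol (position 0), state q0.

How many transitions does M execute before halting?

state=q0 head=0 tape=_[z]xzyzyy__   (q0,z)→(q2,y,left)
state=q2 head=-1 tape=[_]yxzyzyy__   (q2,_)→(q2,z,right)
state=q2 head=0 tape=z[y]xzyzyy__   (q2,y)→(q1,x,left)
state=q1 head=-1 tape=[z]xxzyzyy__   (q1,z)→(q1,x,right)
state=q1 head=0 tape=x[x]xzyzyy__   (q1,x)→(q1,x,right)
state=q1 head=1 tape=xx[x]zyzyy__   (q1,x)→(q1,x,right)
state=q1 head=2 tape=xxx[z]yzyy__   (q1,z)→(q1,x,right)
state=q1 head=3 tape=xxxx[y]zyy__   (q1,y)→(q1,z,right)
state=q1 head=4 tape=xxxxz[z]yy__   (q1,z)→(q1,x,right)
state=q1 head=5 tape=xxxxzx[y]y__   (q1,y)→(q1,z,right)
state=q1 head=6 tape=xxxxzxz[y]__   (q1,y)→(q1,z,right)
state=q1 head=7 tape=xxxxzxzz[_]_   (q1,_)→(q2,y,left)
state=q2 head=6 tape=xxxxzxz[z]y_   (q2,z)→(q0,y,right)
state=q0 head=7 tape=xxxxzxzy[y]_   (q0,y)→(q2,x,left)
state=q2 head=6 tape=xxxxzxz[y]x_   (q2,y)→(q1,x,left)
state=q1 head=5 tape=xxxxzx[z]xx_   (q1,z)→(q1,x,right)
state=q1 head=6 tape=xxxxzxx[x]x_   (q1,x)→(q1,x,right)
state=q1 head=7 tape=xxxxzxxx[x]_   (q1,x)→(q1,x,right)
state=q1 head=8 tape=xxxxzxxxx[_]   (q1,_)→(q2,y,left)
state=q2 head=7 tape=xxxxzxxx[x]y
M halts after 19 transitions.

19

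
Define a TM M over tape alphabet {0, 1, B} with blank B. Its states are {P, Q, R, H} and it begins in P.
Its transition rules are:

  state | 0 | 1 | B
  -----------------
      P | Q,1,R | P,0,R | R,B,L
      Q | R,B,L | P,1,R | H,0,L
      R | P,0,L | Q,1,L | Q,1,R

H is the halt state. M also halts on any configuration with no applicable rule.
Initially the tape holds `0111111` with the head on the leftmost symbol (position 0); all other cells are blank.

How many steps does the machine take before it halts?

P | [0]111111B   read 0 → write 1, move R, go to Q
Q | 1[1]11111B   read 1 → write 1, move R, go to P
P | 11[1]1111B   read 1 → write 0, move R, go to P
P | 110[1]111B   read 1 → write 0, move R, go to P
P | 1100[1]11B   read 1 → write 0, move R, go to P
P | 11000[1]1B   read 1 → write 0, move R, go to P
P | 110000[1]B   read 1 → write 0, move R, go to P
P | 1100000[B]   read B → write B, move L, go to R
R | 110000[0]B   read 0 → write 0, move L, go to P
P | 11000[0]0B   read 0 → write 1, move R, go to Q
Q | 110001[0]B   read 0 → write B, move L, go to R
R | 11000[1]BB   read 1 → write 1, move L, go to Q
Q | 1100[0]1BB   read 0 → write B, move L, go to R
R | 110[0]B1BB   read 0 → write 0, move L, go to P
P | 11[0]0B1BB   read 0 → write 1, move R, go to Q
Q | 111[0]B1BB   read 0 → write B, move L, go to R
R | 11[1]BB1BB   read 1 → write 1, move L, go to Q
Q | 1[1]1BB1BB   read 1 → write 1, move R, go to P
P | 11[1]BB1BB   read 1 → write 0, move R, go to P
P | 110[B]B1BB   read B → write B, move L, go to R
R | 11[0]BB1BB   read 0 → write 0, move L, go to P
P | 1[1]0BB1BB   read 1 → write 0, move R, go to P
P | 10[0]BB1BB   read 0 → write 1, move R, go to Q
Q | 101[B]B1BB   read B → write 0, move L, go to H
H | 10[1]0B1BB
M halts after 24 transitions.

24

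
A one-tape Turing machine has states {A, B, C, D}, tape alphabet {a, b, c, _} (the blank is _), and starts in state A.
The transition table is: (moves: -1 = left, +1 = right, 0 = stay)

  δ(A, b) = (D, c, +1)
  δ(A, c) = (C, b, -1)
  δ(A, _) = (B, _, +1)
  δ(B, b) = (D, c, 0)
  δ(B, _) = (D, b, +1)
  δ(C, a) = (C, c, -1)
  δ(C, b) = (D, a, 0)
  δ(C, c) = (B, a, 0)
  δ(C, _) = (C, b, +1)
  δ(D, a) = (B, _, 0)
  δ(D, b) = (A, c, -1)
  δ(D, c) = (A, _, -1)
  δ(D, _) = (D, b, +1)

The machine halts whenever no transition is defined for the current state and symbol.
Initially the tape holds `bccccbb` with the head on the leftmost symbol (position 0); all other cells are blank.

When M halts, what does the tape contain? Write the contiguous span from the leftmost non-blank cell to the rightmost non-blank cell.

state=A head=0 tape=_[b]ccccbb   (A,b)→(D,c,+1)
state=D head=1 tape=_c[c]cccbb   (D,c)→(A,_,-1)
state=A head=0 tape=_[c]_cccbb   (A,c)→(C,b,-1)
state=C head=-1 tape=[_]b_cccbb   (C,_)→(C,b,+1)
state=C head=0 tape=b[b]_cccbb   (C,b)→(D,a,0)
state=D head=0 tape=b[a]_cccbb   (D,a)→(B,_,0)
state=B head=0 tape=b[_]_cccbb   (B,_)→(D,b,+1)
state=D head=1 tape=bb[_]cccbb   (D,_)→(D,b,+1)
state=D head=2 tape=bbb[c]ccbb   (D,c)→(A,_,-1)
state=A head=1 tape=bb[b]_ccbb   (A,b)→(D,c,+1)
state=D head=2 tape=bbc[_]ccbb   (D,_)→(D,b,+1)
state=D head=3 tape=bbcb[c]cbb   (D,c)→(A,_,-1)
state=A head=2 tape=bbc[b]_cbb   (A,b)→(D,c,+1)
state=D head=3 tape=bbcc[_]cbb   (D,_)→(D,b,+1)
state=D head=4 tape=bbccb[c]bb   (D,c)→(A,_,-1)
state=A head=3 tape=bbcc[b]_bb   (A,b)→(D,c,+1)
state=D head=4 tape=bbccc[_]bb   (D,_)→(D,b,+1)
state=D head=5 tape=bbcccb[b]b   (D,b)→(A,c,-1)
state=A head=4 tape=bbccc[b]cb   (A,b)→(D,c,+1)
state=D head=5 tape=bbcccc[c]b   (D,c)→(A,_,-1)
state=A head=4 tape=bbccc[c]_b   (A,c)→(C,b,-1)
state=C head=3 tape=bbcc[c]b_b   (C,c)→(B,a,0)
state=B head=3 tape=bbcc[a]b_b
The non-blank tape span at halt is bbccab_b.

bbccab_b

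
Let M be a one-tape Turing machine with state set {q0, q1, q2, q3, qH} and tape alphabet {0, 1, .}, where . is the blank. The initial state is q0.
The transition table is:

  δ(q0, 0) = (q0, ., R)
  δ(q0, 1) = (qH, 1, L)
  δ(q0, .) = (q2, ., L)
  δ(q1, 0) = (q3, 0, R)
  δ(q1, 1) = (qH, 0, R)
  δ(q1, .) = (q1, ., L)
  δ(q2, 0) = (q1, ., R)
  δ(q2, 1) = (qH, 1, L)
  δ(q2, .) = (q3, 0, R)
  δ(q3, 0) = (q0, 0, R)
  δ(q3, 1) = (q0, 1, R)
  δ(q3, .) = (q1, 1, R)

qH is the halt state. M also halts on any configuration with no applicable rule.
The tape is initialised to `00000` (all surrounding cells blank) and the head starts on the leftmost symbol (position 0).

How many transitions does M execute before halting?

state=q0 head=0 tape=[0]0000..   (q0,0)→(q0,.,R)
state=q0 head=1 tape=.[0]000..   (q0,0)→(q0,.,R)
state=q0 head=2 tape=..[0]00..   (q0,0)→(q0,.,R)
state=q0 head=3 tape=...[0]0..   (q0,0)→(q0,.,R)
state=q0 head=4 tape=....[0]..   (q0,0)→(q0,.,R)
state=q0 head=5 tape=.....[.].   (q0,.)→(q2,.,L)
state=q2 head=4 tape=....[.]..   (q2,.)→(q3,0,R)
state=q3 head=5 tape=....0[.].   (q3,.)→(q1,1,R)
state=q1 head=6 tape=....01[.]   (q1,.)→(q1,.,L)
state=q1 head=5 tape=....0[1].   (q1,1)→(qH,0,R)
state=qH head=6 tape=....00[.]
M halts after 10 transitions.

10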